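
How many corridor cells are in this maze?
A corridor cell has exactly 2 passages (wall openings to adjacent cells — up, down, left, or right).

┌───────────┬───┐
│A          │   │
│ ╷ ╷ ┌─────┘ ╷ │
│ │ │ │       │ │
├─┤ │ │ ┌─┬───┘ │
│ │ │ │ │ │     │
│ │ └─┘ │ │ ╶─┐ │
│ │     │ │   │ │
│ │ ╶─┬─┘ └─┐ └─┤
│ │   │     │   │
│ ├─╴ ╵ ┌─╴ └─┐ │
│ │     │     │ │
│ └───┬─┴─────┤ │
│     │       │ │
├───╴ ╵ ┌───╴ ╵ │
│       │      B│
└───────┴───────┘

Counting cells with exactly 2 passages:
Total corridor cells: 44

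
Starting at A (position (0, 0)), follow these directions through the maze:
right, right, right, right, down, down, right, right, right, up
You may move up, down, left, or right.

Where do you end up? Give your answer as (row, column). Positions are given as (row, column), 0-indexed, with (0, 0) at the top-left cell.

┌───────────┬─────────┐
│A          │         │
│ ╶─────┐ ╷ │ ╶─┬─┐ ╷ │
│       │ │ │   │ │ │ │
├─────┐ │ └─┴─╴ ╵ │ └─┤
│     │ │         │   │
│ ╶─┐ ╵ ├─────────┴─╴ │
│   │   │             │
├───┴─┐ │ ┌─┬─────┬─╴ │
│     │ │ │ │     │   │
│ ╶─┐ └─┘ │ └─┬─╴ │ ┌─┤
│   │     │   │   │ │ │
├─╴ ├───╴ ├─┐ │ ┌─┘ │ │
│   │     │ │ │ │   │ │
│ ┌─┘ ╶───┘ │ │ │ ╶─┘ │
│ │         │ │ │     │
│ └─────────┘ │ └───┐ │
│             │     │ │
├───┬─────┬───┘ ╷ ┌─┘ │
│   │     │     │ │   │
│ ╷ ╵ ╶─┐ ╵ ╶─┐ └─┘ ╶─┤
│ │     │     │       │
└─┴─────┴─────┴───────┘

Following directions step by step:
Start: (0, 0)
  right: (0, 0) → (0, 1)
  right: (0, 1) → (0, 2)
  right: (0, 2) → (0, 3)
  right: (0, 3) → (0, 4)
  down: (0, 4) → (1, 4)
  down: (1, 4) → (2, 4)
  right: (2, 4) → (2, 5)
  right: (2, 5) → (2, 6)
  right: (2, 6) → (2, 7)
  up: (2, 7) → (1, 7)
Final position: (1, 7)

Path taken:

┌───────────┬─────────┐
│A → → → ↓  │         │
│ ╶─────┐ ╷ │ ╶─┬─┐ ╷ │
│       │↓│ │  B│ │ │ │
├─────┐ │ └─┴─╴ ╵ │ └─┤
│     │ │↳ → → ↑  │   │
│ ╶─┐ ╵ ├─────────┴─╴ │
│   │   │             │
├───┴─┐ │ ┌─┬─────┬─╴ │
│     │ │ │ │     │   │
│ ╶─┐ └─┘ │ └─┬─╴ │ ┌─┤
│   │     │   │   │ │ │
├─╴ ├───╴ ├─┐ │ ┌─┘ │ │
│   │     │ │ │ │   │ │
│ ┌─┘ ╶───┘ │ │ │ ╶─┘ │
│ │         │ │ │     │
│ └─────────┘ │ └───┐ │
│             │     │ │
├───┬─────┬───┘ ╷ ┌─┘ │
│   │     │     │ │   │
│ ╷ ╵ ╶─┐ ╵ ╶─┐ └─┘ ╶─┤
│ │     │     │       │
└─┴─────┴─────┴───────┘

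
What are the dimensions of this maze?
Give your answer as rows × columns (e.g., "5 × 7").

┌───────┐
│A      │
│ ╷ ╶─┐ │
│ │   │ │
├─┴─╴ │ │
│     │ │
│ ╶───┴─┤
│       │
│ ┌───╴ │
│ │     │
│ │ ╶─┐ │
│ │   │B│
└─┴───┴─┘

Counting the maze dimensions:
Rows (vertical): 6
Columns (horizontal): 4
Dimensions: 6 × 4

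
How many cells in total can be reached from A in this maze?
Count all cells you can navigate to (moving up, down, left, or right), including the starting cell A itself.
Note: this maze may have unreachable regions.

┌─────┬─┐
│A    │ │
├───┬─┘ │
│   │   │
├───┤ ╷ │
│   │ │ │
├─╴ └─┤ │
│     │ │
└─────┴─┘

Using BFS/flood-fill to find all reachable cells from A:
Maze size: 4 × 4 = 16 total cells
13 cell(s) are walled off and cannot be reached from A.
Reachable cells: 3

Reachable region (· marks reachable cells):

┌─────┬─┐
│A · ·│ │
├───┬─┘ │
│   │   │
├───┤ ╷ │
│   │ │ │
├─╴ └─┤ │
│     │ │
└─────┴─┘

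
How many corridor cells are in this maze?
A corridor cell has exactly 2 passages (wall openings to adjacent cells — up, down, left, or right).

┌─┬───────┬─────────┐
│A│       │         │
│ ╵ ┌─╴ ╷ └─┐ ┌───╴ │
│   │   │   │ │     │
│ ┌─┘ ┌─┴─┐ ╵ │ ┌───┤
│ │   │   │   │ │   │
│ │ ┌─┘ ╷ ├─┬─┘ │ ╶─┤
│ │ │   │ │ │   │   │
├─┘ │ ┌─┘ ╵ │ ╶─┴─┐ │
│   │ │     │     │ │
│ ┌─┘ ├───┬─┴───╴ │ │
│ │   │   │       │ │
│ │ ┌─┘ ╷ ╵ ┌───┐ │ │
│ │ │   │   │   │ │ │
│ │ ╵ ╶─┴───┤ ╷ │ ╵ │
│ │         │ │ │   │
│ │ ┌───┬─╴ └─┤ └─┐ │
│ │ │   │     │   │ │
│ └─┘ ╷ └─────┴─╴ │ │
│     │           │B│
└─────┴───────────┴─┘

Counting cells with exactly 2 passages:
Total corridor cells: 80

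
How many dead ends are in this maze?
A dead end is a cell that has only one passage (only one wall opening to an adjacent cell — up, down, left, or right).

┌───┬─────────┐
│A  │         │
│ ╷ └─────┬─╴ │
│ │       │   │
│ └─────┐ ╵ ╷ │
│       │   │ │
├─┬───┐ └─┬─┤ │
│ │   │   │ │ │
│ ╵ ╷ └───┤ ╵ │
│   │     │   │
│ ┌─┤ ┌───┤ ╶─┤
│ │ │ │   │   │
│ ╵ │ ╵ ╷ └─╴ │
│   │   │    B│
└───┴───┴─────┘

Checking each cell for number of passages:

Dead ends found at positions:
  (0, 2)
  (3, 0)
  (3, 4)
  (3, 5)
  (4, 4)
  (5, 1)
Total dead ends: 6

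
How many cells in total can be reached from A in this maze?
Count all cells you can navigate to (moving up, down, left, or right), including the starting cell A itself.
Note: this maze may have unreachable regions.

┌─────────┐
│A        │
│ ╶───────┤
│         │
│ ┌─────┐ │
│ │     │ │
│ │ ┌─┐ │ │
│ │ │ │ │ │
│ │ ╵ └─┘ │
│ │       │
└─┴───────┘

Using BFS/flood-fill to find all reachable cells from A:
Maze size: 5 × 5 = 25 total cells
All cells are reachable — the maze is fully connected.
Reachable cells: 25

Reachable region (· marks reachable cells):

┌─────────┐
│A · · · ·│
│ ╶───────┤
│· · · · ·│
│ ┌─────┐ │
│·│· · ·│·│
│ │ ┌─┐ │ │
│·│·│·│·│·│
│ │ ╵ └─┘ │
│·│· · · ·│
└─┴───────┘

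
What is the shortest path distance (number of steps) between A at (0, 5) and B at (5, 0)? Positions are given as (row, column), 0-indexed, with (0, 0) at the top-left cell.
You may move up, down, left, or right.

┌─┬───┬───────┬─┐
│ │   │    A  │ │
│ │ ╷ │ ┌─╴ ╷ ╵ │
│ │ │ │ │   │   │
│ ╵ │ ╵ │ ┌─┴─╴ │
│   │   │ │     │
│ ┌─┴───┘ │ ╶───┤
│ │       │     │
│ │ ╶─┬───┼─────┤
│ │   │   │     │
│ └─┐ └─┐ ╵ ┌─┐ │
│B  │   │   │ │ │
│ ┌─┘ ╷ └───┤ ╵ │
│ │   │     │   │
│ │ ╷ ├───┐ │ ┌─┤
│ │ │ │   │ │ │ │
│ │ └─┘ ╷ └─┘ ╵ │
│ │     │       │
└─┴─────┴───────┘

Finding path from (0, 5) to (5, 0):
Path: (0,5) → (0,4) → (0,3) → (1,3) → (2,3) → (2,2) → (1,2) → (0,2) → (0,1) → (1,1) → (2,1) → (2,0) → (3,0) → (4,0) → (5,0)
Distance: 14 steps

Solution:

┌─┬───┬───────┬─┐
│ │↓ ↰│↓ ← A  │ │
│ │ ╷ │ ┌─╴ ╷ ╵ │
│ │↓│↑│↓│   │   │
│ ╵ │ ╵ │ ┌─┴─╴ │
│↓ ↲│↑ ↲│ │     │
│ ┌─┴───┘ │ ╶───┤
│↓│       │     │
│ │ ╶─┬───┼─────┤
│↓│   │   │     │
│ └─┐ └─┐ ╵ ┌─┐ │
│B  │   │   │ │ │
│ ┌─┘ ╷ └───┤ ╵ │
│ │   │     │   │
│ │ ╷ ├───┐ │ ┌─┤
│ │ │ │   │ │ │ │
│ │ └─┘ ╷ └─┘ ╵ │
│ │     │       │
└─┴─────┴───────┘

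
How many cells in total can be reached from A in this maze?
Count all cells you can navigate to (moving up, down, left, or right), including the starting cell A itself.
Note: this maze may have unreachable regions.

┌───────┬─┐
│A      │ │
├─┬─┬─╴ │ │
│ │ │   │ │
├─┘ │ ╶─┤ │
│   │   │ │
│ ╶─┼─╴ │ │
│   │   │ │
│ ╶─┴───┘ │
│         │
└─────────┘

Using BFS/flood-fill to find all reachable cells from A:
Maze size: 5 × 5 = 25 total cells
15 cell(s) are walled off and cannot be reached from A.
Reachable cells: 10

Reachable region (· marks reachable cells):

┌───────┬─┐
│A · · ·│ │
├─┬─┬─╴ │ │
│ │ │· ·│ │
├─┘ │ ╶─┤ │
│   │· ·│ │
│ ╶─┼─╴ │ │
│   │· ·│ │
│ ╶─┴───┘ │
│         │
└─────────┘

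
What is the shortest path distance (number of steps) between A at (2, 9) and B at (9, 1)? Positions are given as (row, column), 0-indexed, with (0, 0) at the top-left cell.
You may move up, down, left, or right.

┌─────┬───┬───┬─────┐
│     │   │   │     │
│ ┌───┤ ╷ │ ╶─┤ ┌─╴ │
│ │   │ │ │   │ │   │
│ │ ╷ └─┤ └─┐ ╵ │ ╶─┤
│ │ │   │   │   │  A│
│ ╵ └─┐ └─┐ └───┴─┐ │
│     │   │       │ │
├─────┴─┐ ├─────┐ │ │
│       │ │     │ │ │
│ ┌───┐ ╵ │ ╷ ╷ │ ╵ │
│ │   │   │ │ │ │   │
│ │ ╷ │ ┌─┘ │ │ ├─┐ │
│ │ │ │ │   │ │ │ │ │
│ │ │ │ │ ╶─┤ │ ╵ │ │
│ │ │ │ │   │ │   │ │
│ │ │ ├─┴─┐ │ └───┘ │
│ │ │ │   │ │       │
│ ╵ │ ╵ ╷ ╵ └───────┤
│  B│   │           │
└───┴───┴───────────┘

Finding path from (2, 9) to (9, 1):
Path: (2,9) → (3,9) → (4,9) → (5,9) → (6,9) → (7,9) → (8,9) → (8,8) → (8,7) → (8,6) → (7,6) → (6,6) → (5,6) → (4,6) → (4,5) → (5,5) → (6,5) → (6,4) → (7,4) → (7,5) → (8,5) → (9,5) → (9,4) → (8,4) → (8,3) → (9,3) → (9,2) → (8,2) → (7,2) → (6,2) → (5,2) → (5,1) → (6,1) → (7,1) → (8,1) → (9,1)
Distance: 35 steps

Solution:

┌─────┬───┬───┬─────┐
│     │   │   │     │
│ ┌───┤ ╷ │ ╶─┤ ┌─╴ │
│ │   │ │ │   │ │   │
│ │ ╷ └─┤ └─┐ ╵ │ ╶─┤
│ │ │   │   │   │  A│
│ ╵ └─┐ └─┐ └───┴─┐ │
│     │   │       │↓│
├─────┴─┐ ├─────┐ │ │
│       │ │↓ ↰  │ │↓│
│ ┌───┐ ╵ │ ╷ ╷ │ ╵ │
│ │↓ ↰│   │↓│↑│ │  ↓│
│ │ ╷ │ ┌─┘ │ │ ├─┐ │
│ │↓│↑│ │↓ ↲│↑│ │ │↓│
│ │ │ │ │ ╶─┤ │ ╵ │ │
│ │↓│↑│ │↳ ↓│↑│   │↓│
│ │ │ ├─┴─┐ │ └───┘ │
│ │↓│↑│↓ ↰│↓│↑ ← ← ↲│
│ ╵ │ ╵ ╷ ╵ └───────┤
│  B│↑ ↲│↑ ↲        │
└───┴───┴───────────┘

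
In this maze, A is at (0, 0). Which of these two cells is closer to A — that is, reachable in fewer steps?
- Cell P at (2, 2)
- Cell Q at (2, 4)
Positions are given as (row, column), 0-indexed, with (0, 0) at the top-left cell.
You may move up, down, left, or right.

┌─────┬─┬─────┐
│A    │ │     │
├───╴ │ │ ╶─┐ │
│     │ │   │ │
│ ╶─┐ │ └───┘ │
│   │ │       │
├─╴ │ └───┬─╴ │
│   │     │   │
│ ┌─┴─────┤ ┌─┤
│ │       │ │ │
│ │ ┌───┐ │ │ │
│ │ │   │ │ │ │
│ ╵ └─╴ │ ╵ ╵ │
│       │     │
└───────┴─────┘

Shortest path A → P at (2, 2): 4 steps
Shortest path A → Q at (2, 4): 28 steps

P is closer (4 steps vs 28 steps).

Path to P:

┌─────┬─┬─────┐
│A → ↓│ │     │
├───╴ │ │ ╶─┐ │
│    ↓│ │   │ │
│ ╶─┐ │ └───┘ │
│   │P│       │
├─╴ │ └───┬─╴ │
│   │     │   │
│ ┌─┴─────┤ ┌─┤
│ │       │ │ │
│ │ ┌───┐ │ │ │
│ │ │   │ │ │ │
│ ╵ └─╴ │ ╵ ╵ │
│       │     │
└───────┴─────┘

Path to Q:

┌─────┬─┬─────┐
│A → ↓│ │     │
├───╴ │ │ ╶─┐ │
│↓ ← ↲│ │   │ │
│ ╶─┐ │ └───┘ │
│↳ ↓│ │  Q ← ↰│
├─╴ │ └───┬─╴ │
│↓ ↲│     │↱ ↑│
│ ┌─┴─────┤ ┌─┤
│↓│↱ → → ↓│↑│ │
│ │ ┌───┐ │ │ │
│↓│↑│   │↓│↑│ │
│ ╵ └─╴ │ ╵ ╵ │
│↳ ↑    │↳ ↑  │
└───────┴─────┘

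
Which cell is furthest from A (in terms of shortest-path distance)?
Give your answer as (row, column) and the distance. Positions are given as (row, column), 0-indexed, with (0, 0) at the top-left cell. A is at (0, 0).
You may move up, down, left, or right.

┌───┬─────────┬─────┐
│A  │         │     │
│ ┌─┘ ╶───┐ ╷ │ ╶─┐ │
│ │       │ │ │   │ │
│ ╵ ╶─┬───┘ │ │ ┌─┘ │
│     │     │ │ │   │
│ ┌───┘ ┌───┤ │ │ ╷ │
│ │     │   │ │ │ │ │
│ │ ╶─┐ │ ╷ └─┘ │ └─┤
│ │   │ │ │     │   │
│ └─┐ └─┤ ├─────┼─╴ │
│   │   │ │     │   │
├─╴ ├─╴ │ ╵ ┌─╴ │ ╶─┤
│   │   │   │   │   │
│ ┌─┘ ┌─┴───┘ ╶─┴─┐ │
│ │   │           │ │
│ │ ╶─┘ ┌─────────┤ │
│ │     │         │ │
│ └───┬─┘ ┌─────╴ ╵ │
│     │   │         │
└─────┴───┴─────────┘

Computing BFS distances from A to all cells:
Furthest cell: (9, 3)
Distance: 72 steps

Path from A to the furthest cell:

┌───┬─────────┬─────┐
│A  │↱ → → ↓  │↱ → ↓│
│ ┌─┘ ╶───┐ ╷ │ ╶─┐ │
│↓│↱ ↑    │↓│ │↑  │↓│
│ ╵ ╶─┬───┘ │ │ ┌─┘ │
│↳ ↑  │↓ ← ↲│ │↑│↓ ↲│
│ ┌───┘ ┌───┤ │ │ ╷ │
│ │↓ ← ↲│↱ ↓│ │↑│↓│ │
│ │ ╶─┐ │ ╷ └─┘ │ └─┤
│ │↳ ↓│ │↑│↳ → ↑│↳ ↓│
│ └─┐ └─┤ ├─────┼─╴ │
│   │↳ ↓│↑│↓ ← ↰│↓ ↲│
├─╴ ├─╴ │ ╵ ┌─╴ │ ╶─┤
│   │↓ ↲│↑ ↲│↱ ↑│↳ ↓│
│ ┌─┘ ┌─┴───┘ ╶─┴─┐ │
│ │↓ ↲│↱ → → ↑    │↓│
│ │ ╶─┘ ┌─────────┤ │
│ │↳ → ↑│↓ ← ← ← ↰│↓│
│ └───┬─┘ ┌─────╴ ╵ │
│     │B ↲│      ↑ ↲│
└─────┴───┴─────────┘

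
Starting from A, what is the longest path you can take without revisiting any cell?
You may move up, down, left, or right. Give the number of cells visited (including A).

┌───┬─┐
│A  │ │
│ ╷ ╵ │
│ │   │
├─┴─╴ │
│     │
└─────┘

Finding longest simple path using DFS:
Start: (0, 0)
Longest path visits 7 cells
Path: A → right → down → right → down → left → left

Solution:

┌───┬─┐
│A ↓│ │
│ ╷ ╵ │
│ │↳ ↓│
├─┴─╴ │
│B ← ↲│
└─────┘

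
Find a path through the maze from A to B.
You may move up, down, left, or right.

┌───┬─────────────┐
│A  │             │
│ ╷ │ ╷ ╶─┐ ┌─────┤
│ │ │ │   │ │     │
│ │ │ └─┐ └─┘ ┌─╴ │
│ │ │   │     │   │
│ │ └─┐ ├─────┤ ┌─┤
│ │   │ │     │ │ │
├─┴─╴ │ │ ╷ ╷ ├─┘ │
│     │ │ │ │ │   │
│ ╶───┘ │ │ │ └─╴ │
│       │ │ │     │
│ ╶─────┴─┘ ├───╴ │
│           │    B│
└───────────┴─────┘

Finding the shortest path through the maze:
Path length: 24 steps
Directions: right → down → down → down → right → down → left → left → down → down → right → right → right → right → right → up → up → up → right → down → down → right → right → down

Solution:

┌───┬─────────────┐
│A ↓│             │
│ ╷ │ ╷ ╶─┐ ┌─────┤
│ │↓│ │   │ │     │
│ │ │ └─┐ └─┘ ┌─╴ │
│ │↓│   │     │   │
│ │ └─┐ ├─────┤ ┌─┤
│ │↳ ↓│ │  ↱ ↓│ │ │
├─┴─╴ │ │ ╷ ╷ ├─┘ │
│↓ ← ↲│ │ │↑│↓│   │
│ ╶───┘ │ │ │ └─╴ │
│↓      │ │↑│↳ → ↓│
│ ╶─────┴─┘ ├───╴ │
│↳ → → → → ↑│    B│
└───────────┴─────┘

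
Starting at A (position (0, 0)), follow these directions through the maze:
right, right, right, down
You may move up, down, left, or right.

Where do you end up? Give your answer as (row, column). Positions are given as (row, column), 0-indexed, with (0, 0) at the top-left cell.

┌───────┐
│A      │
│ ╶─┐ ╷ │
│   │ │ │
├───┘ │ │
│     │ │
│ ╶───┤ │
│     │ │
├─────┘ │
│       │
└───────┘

Following directions step by step:
Start: (0, 0)
  right: (0, 0) → (0, 1)
  right: (0, 1) → (0, 2)
  right: (0, 2) → (0, 3)
  down: (0, 3) → (1, 3)
Final position: (1, 3)

Path taken:

┌───────┐
│A → → ↓│
│ ╶─┐ ╷ │
│   │ │B│
├───┘ │ │
│     │ │
│ ╶───┤ │
│     │ │
├─────┘ │
│       │
└───────┘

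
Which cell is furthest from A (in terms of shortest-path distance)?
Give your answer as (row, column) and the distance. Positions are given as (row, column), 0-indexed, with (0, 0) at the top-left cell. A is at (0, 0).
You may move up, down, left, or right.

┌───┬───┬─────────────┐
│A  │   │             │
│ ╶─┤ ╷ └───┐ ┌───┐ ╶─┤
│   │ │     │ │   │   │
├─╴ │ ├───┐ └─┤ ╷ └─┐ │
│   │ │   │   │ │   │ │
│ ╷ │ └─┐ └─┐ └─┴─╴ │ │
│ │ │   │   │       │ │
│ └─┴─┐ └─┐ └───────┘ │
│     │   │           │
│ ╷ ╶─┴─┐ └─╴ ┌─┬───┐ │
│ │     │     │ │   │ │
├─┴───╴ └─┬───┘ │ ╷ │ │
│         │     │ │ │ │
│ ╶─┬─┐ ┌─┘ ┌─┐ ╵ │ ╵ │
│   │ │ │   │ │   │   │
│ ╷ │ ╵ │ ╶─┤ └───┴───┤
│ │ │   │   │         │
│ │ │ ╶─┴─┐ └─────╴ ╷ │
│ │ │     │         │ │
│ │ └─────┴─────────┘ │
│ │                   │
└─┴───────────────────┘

Computing BFS distances from A to all cells:
Furthest cell: (2, 7)
Distance: 83 steps

Path from A to the furthest cell:

┌───┬───┬─────────────┐
│A  │↱ ↓│             │
│ ╶─┤ ╷ └───┐ ┌───┐ ╶─┤
│↳ ↓│↑│↳ → ↓│ │↓ ↰│   │
├─╴ │ ├───┐ └─┤ ╷ └─┐ │
│↓ ↲│↑│   │↳ ↓│B│↑ ↰│ │
│ ╷ │ └─┐ └─┐ └─┴─╴ │ │
│↓│ │↑ ↰│   │↳ → → ↑│ │
│ └─┴─┐ └─┐ └───────┘ │
│↳ ↓  │↑ ↰│  ↓ ← ← ← ↰│
│ ╷ ╶─┴─┐ └─╴ ┌─┬───┐ │
│ │↳ → ↓│↑ ← ↲│ │↱ ↓│↑│
├─┴───╴ └─┬───┘ │ ╷ │ │
│↓ ← ← ↲  │↱ → ↓│↑│↓│↑│
│ ╶─┬─┐ ┌─┘ ┌─┐ ╵ │ ╵ │
│↳ ↓│ │ │↱ ↑│ │↳ ↑│↳ ↑│
│ ╷ │ ╵ │ ╶─┤ └───┴───┤
│ │↓│   │↑ ↰│      ↓ ↰│
│ │ │ ╶─┴─┐ └─────╴ ╷ │
│ │↓│     │↑ ← ← ← ↲│↑│
│ │ └─────┴─────────┘ │
│ │↳ → → → → → → → → ↑│
└─┴───────────────────┘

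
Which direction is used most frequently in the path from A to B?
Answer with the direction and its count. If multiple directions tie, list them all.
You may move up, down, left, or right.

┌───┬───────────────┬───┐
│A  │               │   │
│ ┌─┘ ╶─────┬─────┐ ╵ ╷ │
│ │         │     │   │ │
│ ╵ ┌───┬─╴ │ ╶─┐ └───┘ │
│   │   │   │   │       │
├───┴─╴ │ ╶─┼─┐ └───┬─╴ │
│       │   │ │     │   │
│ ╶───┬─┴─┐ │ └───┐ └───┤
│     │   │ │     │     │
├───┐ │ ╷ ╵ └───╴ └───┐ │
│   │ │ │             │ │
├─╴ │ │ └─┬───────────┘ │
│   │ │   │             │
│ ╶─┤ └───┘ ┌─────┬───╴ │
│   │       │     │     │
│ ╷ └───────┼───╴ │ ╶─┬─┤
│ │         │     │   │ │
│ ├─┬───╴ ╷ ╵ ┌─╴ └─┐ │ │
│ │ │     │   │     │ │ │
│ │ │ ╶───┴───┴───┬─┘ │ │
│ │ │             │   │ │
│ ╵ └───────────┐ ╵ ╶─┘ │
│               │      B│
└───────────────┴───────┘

Directions: down, down, right, up, right, up, right, right, right, right, right, right, right, down, right, up, right, down, down, left, left, left, up, left, left, down, right, down, right, right, down, right, right, down, down, down, left, left, down, right, down, down, left, down, right, right
Counts: {'down': 15, 'right': 19, 'up': 4, 'left': 8}
Most common: right (19 times)

Solution:

┌───┬───────────────┬───┐
│A  │↱ → → → → → → ↓│↱ ↓│
│ ┌─┘ ╶─────┬─────┐ ╵ ╷ │
│↓│↱ ↑      │↓ ← ↰│↳ ↑│↓│
│ ╵ ┌───┬─╴ │ ╶─┐ └───┘ │
│↳ ↑│   │   │↳ ↓│↑ ← ← ↲│
├───┴─╴ │ ╶─┼─┐ └───┬─╴ │
│       │   │ │↳ → ↓│   │
│ ╶───┬─┴─┐ │ └───┐ └───┤
│     │   │ │     │↳ → ↓│
├───┐ │ ╷ ╵ └───╴ └───┐ │
│   │ │ │             │↓│
├─╴ │ │ └─┬───────────┘ │
│   │ │   │            ↓│
│ ╶─┤ └───┘ ┌─────┬───╴ │
│   │       │     │↓ ← ↲│
│ ╷ └───────┼───╴ │ ╶─┬─┤
│ │         │     │↳ ↓│ │
│ ├─┬───╴ ╷ ╵ ┌─╴ └─┐ │ │
│ │ │     │   │     │↓│ │
│ │ │ ╶───┴───┴───┬─┘ │ │
│ │ │             │↓ ↲│ │
│ ╵ └───────────┐ ╵ ╶─┘ │
│               │  ↳ → B│
└───────────────┴───────┘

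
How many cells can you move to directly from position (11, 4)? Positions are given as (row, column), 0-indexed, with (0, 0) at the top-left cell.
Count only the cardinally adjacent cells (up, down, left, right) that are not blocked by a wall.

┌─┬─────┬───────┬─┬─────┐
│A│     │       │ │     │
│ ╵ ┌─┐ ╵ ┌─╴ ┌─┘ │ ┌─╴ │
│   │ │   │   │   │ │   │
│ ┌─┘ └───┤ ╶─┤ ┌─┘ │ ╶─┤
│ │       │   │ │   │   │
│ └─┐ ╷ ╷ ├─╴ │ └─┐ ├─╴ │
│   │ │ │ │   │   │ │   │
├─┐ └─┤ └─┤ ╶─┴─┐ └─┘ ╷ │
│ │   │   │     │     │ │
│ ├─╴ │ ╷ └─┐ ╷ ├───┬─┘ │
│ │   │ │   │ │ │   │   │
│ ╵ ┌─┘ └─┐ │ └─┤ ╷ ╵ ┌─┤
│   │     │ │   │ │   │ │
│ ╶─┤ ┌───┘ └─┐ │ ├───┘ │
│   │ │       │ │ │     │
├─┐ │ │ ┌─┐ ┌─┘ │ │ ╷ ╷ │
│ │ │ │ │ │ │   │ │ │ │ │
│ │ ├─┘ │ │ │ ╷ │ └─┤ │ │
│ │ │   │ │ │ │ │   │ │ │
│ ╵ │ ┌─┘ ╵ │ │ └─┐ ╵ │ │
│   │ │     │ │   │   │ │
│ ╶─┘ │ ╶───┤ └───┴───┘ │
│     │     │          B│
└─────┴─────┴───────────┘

Checking passable neighbors of (11, 4):
Neighbors: (11, 3), (11, 5)
Count: 2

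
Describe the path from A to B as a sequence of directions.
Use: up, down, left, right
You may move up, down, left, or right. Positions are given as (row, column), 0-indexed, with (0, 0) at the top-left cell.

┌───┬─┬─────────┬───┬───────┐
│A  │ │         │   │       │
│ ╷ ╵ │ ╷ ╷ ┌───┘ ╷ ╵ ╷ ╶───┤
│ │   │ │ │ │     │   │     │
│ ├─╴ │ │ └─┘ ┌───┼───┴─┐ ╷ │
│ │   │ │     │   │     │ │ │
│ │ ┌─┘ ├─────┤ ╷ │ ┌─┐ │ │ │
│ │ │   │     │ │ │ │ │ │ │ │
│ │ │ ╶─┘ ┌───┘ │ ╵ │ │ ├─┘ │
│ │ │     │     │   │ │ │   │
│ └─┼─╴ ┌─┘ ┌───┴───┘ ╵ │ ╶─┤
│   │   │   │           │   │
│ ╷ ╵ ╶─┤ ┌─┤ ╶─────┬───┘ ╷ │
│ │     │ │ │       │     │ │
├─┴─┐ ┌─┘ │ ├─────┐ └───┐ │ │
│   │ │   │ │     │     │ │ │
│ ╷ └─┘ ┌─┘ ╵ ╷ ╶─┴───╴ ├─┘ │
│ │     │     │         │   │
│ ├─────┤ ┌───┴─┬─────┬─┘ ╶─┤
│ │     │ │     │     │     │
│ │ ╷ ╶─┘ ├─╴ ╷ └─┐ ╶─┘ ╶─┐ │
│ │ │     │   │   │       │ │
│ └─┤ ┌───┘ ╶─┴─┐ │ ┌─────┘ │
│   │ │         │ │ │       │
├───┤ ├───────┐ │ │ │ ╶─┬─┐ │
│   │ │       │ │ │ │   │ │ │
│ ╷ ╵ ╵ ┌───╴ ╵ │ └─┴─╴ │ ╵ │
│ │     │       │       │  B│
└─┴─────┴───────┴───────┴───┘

Finding the path and converting it to directions:
Path through cells: (0,0) → (1,0) → (2,0) → (3,0) → (4,0) → (5,0) → (5,1) → (6,1) → (6,2) → (5,2) → (5,3) → (4,3) → (4,2) → (3,2) → (3,3) → (2,3) → (1,3) → (0,3) → (0,4) → (1,4) → (2,4) → (2,5) → (2,6) → (1,6) → (1,7) → (1,8) → (0,8) → (0,9) → (1,9) → (1,10) → (0,10) → (0,11) → (1,11) → (1,12) → (1,13) → (2,13) → (3,13) → (4,13) → (4,12) → (5,12) → (5,13) → (6,13) → (7,13) → (8,13) → (8,12) → (9,12) → (9,13) → (10,13) → (11,13) → (12,13) → (13,13)
Directions: down, down, down, down, down, right, down, right, up, right, up, left, up, right, up, up, up, right, down, down, right, right, up, right, right, up, right, down, right, up, right, down, right, right, down, down, down, left, down, right, down, down, down, left, down, right, down, down, down, down

Solution:

┌───┬─┬─────────┬───┬───────┐
│A  │ │↱ ↓      │↱ ↓│↱ ↓    │
│ ╷ ╵ │ ╷ ╷ ┌───┘ ╷ ╵ ╷ ╶───┤
│↓│   │↑│↓│ │↱ → ↑│↳ ↑│↳ → ↓│
│ ├─╴ │ │ └─┘ ┌───┼───┴─┐ ╷ │
│↓│   │↑│↳ → ↑│   │     │ │↓│
│ │ ┌─┘ ├─────┤ ╷ │ ┌─┐ │ │ │
│↓│ │↱ ↑│     │ │ │ │ │ │ │↓│
│ │ │ ╶─┘ ┌───┘ │ ╵ │ │ ├─┘ │
│↓│ │↑ ↰  │     │   │ │ │↓ ↲│
│ └─┼─╴ ┌─┘ ┌───┴───┘ ╵ │ ╶─┤
│↳ ↓│↱ ↑│   │           │↳ ↓│
│ ╷ ╵ ╶─┤ ┌─┤ ╶─────┬───┘ ╷ │
│ │↳ ↑  │ │ │       │     │↓│
├─┴─┐ ┌─┘ │ ├─────┐ └───┐ │ │
│   │ │   │ │     │     │ │↓│
│ ╷ └─┘ ┌─┘ ╵ ╷ ╶─┴───╴ ├─┘ │
│ │     │     │         │↓ ↲│
│ ├─────┤ ┌───┴─┬─────┬─┘ ╶─┤
│ │     │ │     │     │  ↳ ↓│
│ │ ╷ ╶─┘ ├─╴ ╷ └─┐ ╶─┘ ╶─┐ │
│ │ │     │   │   │       │↓│
│ └─┤ ┌───┘ ╶─┴─┐ │ ┌─────┘ │
│   │ │         │ │ │      ↓│
├───┤ ├───────┐ │ │ │ ╶─┬─┐ │
│   │ │       │ │ │ │   │ │↓│
│ ╷ ╵ ╵ ┌───╴ ╵ │ └─┴─╴ │ ╵ │
│ │     │       │       │  B│
└─┴─────┴───────┴───────┴───┘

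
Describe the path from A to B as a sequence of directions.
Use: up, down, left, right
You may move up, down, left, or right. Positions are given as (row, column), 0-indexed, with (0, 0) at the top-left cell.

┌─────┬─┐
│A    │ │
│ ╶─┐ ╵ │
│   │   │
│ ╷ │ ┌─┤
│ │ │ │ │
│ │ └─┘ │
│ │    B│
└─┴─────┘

Finding the path and converting it to directions:
Path through cells: (0,0) → (1,0) → (1,1) → (2,1) → (3,1) → (3,2) → (3,3)
Directions: down, right, down, down, right, right

Solution:

┌─────┬─┐
│A    │ │
│ ╶─┐ ╵ │
│↳ ↓│   │
│ ╷ │ ┌─┤
│ │↓│ │ │
│ │ └─┘ │
│ │↳ → B│
└─┴─────┘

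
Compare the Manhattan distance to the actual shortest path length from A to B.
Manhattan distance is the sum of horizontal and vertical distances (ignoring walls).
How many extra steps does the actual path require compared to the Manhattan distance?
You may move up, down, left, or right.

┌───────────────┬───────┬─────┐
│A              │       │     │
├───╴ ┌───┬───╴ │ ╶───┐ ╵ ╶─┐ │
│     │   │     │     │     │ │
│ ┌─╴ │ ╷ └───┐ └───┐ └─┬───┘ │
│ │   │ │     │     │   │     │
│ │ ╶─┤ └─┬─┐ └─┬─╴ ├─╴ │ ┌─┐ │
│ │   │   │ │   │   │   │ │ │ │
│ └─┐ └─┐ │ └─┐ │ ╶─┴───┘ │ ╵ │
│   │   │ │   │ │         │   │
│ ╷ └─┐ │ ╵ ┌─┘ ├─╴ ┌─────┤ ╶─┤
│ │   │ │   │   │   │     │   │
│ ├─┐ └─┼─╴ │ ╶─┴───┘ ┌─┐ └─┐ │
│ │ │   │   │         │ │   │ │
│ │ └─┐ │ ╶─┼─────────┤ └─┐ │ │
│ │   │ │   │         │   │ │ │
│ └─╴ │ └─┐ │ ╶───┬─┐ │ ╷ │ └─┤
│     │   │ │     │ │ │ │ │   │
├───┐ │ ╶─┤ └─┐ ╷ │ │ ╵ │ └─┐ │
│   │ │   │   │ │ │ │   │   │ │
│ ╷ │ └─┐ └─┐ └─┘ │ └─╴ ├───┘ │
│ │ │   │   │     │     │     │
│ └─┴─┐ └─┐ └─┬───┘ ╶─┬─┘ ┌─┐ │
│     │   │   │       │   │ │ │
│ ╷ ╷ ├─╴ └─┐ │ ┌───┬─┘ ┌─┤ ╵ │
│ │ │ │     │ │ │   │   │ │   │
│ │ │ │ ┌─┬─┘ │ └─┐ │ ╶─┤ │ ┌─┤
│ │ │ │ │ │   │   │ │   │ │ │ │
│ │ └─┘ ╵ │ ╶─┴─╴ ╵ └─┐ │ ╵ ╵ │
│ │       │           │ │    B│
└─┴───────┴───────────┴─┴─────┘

Manhattan distance: |14 - 0| + |14 - 0| = 28
Actual path length: 96
Extra steps: 96 - 28 = 68

Solution:

┌───────────────┬───────┬─────┐
│A → ↓          │       │     │
├───╴ ┌───┬───╴ │ ╶───┐ ╵ ╶─┐ │
│↓ ← ↲│↱ ↓│     │     │     │ │
│ ┌─╴ │ ╷ └───┐ └───┐ └─┬───┘ │
│↓│   │↑│↳ → ↓│     │   │     │
│ │ ╶─┤ └─┬─┐ └─┬─╴ ├─╴ │ ┌─┐ │
│↓│   │↑ ↰│ │↳ ↓│   │   │ │ │ │
│ └─┐ └─┐ │ └─┐ │ ╶─┴───┘ │ ╵ │
│↳ ↓│   │↑│   │↓│         │   │
│ ╷ └─┐ │ ╵ ┌─┘ ├─╴ ┌─────┤ ╶─┤
│ │↳ ↓│ │↑ ↰│↓ ↲│   │↱ → ↓│   │
│ ├─┐ └─┼─╴ │ ╶─┴───┘ ┌─┐ └─┐ │
│ │ │↳ ↓│↱ ↑│↳ → → → ↑│ │↳ ↓│ │
│ │ └─┐ │ ╶─┼─────────┤ └─┐ │ │
│ │   │↓│↑ ↰│↓ ← ← ← ↰│   │↓│ │
│ └─╴ │ └─┐ │ ╶───┬─┐ │ ╷ │ └─┤
│     │↓  │↑│↳ → ↓│ │↑│ │ │↳ ↓│
├───┐ │ ╶─┤ └─┐ ╷ │ │ ╵ │ └─┐ │
│   │ │↳ ↓│↑ ↰│ │↓│ │↑ ↰│   │↓│
│ ╷ │ └─┐ └─┐ └─┘ │ └─╴ ├───┘ │
│ │ │   │↳ ↓│↑ ← ↲│↱ → ↑│    ↓│
│ └─┴─┐ └─┐ └─┬───┘ ╶─┬─┘ ┌─┐ │
│     │   │↳ ↓│↱ → ↑  │   │ │↓│
│ ╷ ╷ ├─╴ └─┐ │ ┌───┬─┘ ┌─┤ ╵ │
│ │ │ │     │↓│↑│   │   │ │↓ ↲│
│ │ │ │ ┌─┬─┘ │ └─┐ │ ╶─┤ │ ┌─┤
│ │ │ │ │ │↓ ↲│↑ ↰│ │   │ │↓│ │
│ │ └─┘ ╵ │ ╶─┴─╴ ╵ └─┐ │ ╵ ╵ │
│ │       │↳ → → ↑    │ │  ↳ B│
└─┴───────┴───────────┴─┴─────┘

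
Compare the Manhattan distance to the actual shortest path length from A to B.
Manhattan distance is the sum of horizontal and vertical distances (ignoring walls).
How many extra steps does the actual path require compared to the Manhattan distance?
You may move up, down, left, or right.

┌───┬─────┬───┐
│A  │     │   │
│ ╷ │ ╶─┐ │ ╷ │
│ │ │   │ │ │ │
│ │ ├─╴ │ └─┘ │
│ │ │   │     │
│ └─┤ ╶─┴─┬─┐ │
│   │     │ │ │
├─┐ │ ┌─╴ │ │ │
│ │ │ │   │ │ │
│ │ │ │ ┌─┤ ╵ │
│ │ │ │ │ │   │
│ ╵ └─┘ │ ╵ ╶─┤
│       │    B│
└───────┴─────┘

Manhattan distance: |6 - 0| + |6 - 0| = 12
Actual path length: 32
Extra steps: 32 - 12 = 20

Solution:

┌───┬─────┬───┐
│A  │↱ → ↓│   │
│ ╷ │ ╶─┐ │ ╷ │
│↓│ │↑ ↰│↓│ │ │
│ │ ├─╴ │ └─┘ │
│↓│ │↱ ↑│↳ → ↓│
│ └─┤ ╶─┴─┬─┐ │
│↳ ↓│↑ ← ↰│ │↓│
├─┐ │ ┌─╴ │ │ │
│ │↓│ │↱ ↑│ │↓│
│ │ │ │ ┌─┤ ╵ │
│ │↓│ │↑│ │↓ ↲│
│ ╵ └─┘ │ ╵ ╶─┤
│  ↳ → ↑│  ↳ B│
└───────┴─────┘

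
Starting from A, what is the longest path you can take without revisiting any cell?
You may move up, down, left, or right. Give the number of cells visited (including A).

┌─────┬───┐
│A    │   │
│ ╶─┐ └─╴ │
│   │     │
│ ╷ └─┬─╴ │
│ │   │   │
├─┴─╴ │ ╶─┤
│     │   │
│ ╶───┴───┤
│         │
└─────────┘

Finding longest simple path using DFS:
Start: (0, 0)
Longest path visits 13 cells
Path: A → down → right → down → right → down → left → left → down → right → right → right → right

Solution:

┌─────┬───┐
│A    │   │
│ ╶─┐ └─╴ │
│↳ ↓│     │
│ ╷ └─┬─╴ │
│ │↳ ↓│   │
├─┴─╴ │ ╶─┤
│↓ ← ↲│   │
│ ╶───┴───┤
│↳ → → → B│
└─────────┘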